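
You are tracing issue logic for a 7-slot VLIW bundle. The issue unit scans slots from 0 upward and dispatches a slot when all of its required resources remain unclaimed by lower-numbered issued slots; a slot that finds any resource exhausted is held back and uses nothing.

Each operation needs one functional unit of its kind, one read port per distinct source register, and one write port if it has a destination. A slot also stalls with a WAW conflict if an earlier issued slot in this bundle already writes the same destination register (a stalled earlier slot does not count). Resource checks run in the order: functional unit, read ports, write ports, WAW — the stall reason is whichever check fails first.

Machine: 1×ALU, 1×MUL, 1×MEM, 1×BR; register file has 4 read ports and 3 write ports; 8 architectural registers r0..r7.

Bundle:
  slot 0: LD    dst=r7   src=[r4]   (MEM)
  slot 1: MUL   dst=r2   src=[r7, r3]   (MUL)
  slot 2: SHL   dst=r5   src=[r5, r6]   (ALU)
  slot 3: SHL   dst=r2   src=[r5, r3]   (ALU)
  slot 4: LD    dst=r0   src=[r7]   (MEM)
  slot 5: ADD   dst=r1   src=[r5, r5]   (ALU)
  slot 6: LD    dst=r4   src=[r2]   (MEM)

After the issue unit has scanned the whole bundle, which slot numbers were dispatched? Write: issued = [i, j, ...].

issued = [0, 1, 5]

  0. MEM→r7 ⇒ go  {1A/1Mu/0Ld/1B | 3r 2w}
  1. MUL→r2 ⇒ go  {1A/0Mu/0Ld/1B | 1r 1w}
  2. ALU→r5 ⇒ no(RD_PORT)  {1A/0Mu/0Ld/1B | 1r 1w}
  3. ALU→r2 ⇒ no(RD_PORT)  {1A/0Mu/0Ld/1B | 1r 1w}
  4. MEM→r0 ⇒ no(FU)  {1A/0Mu/0Ld/1B | 1r 1w}
  5. ALU→r1 ⇒ go  {0A/0Mu/0Ld/1B | 0r 0w}
  6. MEM→r4 ⇒ no(FU)  {0A/0Mu/0Ld/1B | 0r 0w}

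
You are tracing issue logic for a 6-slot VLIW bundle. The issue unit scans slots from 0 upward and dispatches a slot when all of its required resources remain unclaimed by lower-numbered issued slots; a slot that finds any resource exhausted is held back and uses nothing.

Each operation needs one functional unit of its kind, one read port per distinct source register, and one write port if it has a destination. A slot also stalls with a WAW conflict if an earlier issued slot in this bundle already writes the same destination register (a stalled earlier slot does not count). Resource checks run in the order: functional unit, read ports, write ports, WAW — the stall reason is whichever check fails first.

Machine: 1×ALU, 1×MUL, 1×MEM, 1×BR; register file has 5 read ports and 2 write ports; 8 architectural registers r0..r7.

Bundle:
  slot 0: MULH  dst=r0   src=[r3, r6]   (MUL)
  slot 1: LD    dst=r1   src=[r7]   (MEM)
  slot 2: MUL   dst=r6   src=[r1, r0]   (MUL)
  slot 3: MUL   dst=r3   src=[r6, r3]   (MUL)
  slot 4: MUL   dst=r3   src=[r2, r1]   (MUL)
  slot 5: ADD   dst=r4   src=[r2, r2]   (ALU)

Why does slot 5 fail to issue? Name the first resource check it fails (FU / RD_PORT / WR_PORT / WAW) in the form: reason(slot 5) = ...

reason(slot 5) = WR_PORT

#0 MUL src=r3,r6 dispatched  <A:1 Mu:0 Ld:1 B:1 rd:3 wr:1>
#1 MEM src=r7 dispatched  <A:1 Mu:0 Ld:0 B:1 rd:2 wr:0>
#2 MUL src=r1,r0 held:FU  <A:1 Mu:0 Ld:0 B:1 rd:2 wr:0>
#3 MUL src=r6,r3 held:FU  <A:1 Mu:0 Ld:0 B:1 rd:2 wr:0>
#4 MUL src=r2,r1 held:FU  <A:1 Mu:0 Ld:0 B:1 rd:2 wr:0>
#5 ALU src=r2,r2 held:WR_PORT  <A:1 Mu:0 Ld:0 B:1 rd:2 wr:0>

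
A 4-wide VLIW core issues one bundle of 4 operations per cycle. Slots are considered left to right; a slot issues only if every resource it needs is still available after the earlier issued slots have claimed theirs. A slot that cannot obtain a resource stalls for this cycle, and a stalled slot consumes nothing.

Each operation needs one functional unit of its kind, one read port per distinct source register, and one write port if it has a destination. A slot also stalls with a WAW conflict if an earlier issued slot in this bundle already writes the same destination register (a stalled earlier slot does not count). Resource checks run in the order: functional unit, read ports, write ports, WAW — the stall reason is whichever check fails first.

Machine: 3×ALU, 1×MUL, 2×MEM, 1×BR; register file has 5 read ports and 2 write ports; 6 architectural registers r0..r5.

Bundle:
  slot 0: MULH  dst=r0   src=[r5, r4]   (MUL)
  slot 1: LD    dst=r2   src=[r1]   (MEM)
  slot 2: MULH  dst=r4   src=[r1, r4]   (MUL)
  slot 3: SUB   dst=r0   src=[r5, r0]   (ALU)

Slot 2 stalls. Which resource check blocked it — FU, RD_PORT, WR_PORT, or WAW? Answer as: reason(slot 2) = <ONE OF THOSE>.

reason(slot 2) = FU

[0] MUL needs rd=2 wr=1: ok; after: ALU=3 MUL=0 MEM=2 BR=1, R=3, W=1
[1] MEM needs rd=1 wr=1: ok; after: ALU=3 MUL=0 MEM=1 BR=1, R=2, W=0
[2] MUL needs rd=2 wr=1: FU; after: ALU=3 MUL=0 MEM=1 BR=1, R=2, W=0
[3] ALU needs rd=2 wr=1: WR_PORT; after: ALU=3 MUL=0 MEM=1 BR=1, R=2, W=0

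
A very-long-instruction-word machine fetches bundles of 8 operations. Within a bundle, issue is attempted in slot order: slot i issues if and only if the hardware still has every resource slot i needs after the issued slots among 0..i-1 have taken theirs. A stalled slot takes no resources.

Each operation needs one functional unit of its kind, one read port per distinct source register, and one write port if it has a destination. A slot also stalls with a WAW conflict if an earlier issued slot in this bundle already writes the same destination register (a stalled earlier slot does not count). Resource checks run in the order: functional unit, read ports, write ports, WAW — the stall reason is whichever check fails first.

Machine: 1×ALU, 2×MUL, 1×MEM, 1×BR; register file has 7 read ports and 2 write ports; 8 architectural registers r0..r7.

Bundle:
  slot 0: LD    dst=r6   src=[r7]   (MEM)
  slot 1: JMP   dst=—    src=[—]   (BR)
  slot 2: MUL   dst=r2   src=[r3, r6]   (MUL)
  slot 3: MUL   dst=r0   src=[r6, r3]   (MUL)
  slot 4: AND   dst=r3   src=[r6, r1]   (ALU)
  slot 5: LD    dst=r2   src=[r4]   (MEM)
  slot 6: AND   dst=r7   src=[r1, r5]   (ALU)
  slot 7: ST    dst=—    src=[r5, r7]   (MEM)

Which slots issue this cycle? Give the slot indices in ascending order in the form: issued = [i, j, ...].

issued = [0, 1, 2]

(0) want 1×MEM +1rd +1wr — yes → AL1|MU2|ME0|BR1|rd6|wr1
(1) want 1×BR +0rd +0wr — yes → AL1|MU2|ME0|BR0|rd6|wr1
(2) want 1×MUL +2rd +1wr — yes → AL1|MU1|ME0|BR0|rd4|wr0
(3) want 1×MUL +2rd +1wr — WR_PORT → AL1|MU1|ME0|BR0|rd4|wr0
(4) want 1×ALU +2rd +1wr — WR_PORT → AL1|MU1|ME0|BR0|rd4|wr0
(5) want 1×MEM +1rd +1wr — FU → AL1|MU1|ME0|BR0|rd4|wr0
(6) want 1×ALU +2rd +1wr — WR_PORT → AL1|MU1|ME0|BR0|rd4|wr0
(7) want 1×MEM +2rd +0wr — FU → AL1|MU1|ME0|BR0|rd4|wr0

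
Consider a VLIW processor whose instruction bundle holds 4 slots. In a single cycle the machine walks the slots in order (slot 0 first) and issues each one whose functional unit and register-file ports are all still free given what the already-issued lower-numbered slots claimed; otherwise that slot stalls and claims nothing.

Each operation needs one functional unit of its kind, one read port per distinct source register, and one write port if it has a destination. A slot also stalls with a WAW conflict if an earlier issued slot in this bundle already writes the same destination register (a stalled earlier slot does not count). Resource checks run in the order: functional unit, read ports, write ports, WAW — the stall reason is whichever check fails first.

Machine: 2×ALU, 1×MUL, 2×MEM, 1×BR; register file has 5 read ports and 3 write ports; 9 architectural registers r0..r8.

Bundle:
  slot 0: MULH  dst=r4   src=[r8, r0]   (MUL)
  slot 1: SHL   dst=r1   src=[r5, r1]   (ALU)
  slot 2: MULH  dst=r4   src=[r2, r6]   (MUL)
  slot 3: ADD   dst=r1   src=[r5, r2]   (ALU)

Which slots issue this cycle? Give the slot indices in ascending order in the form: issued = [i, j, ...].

slot 0 (MUL): ISSUE — free A2,Mu0,Ld2,B1 rp3 wp2
slot 1 (ALU): ISSUE — free A1,Mu0,Ld2,B1 rp1 wp1
slot 2 (MUL): stall FU — free A1,Mu0,Ld2,B1 rp1 wp1
slot 3 (ALU): stall RD_PORT — free A1,Mu0,Ld2,B1 rp1 wp1

issued = [0, 1]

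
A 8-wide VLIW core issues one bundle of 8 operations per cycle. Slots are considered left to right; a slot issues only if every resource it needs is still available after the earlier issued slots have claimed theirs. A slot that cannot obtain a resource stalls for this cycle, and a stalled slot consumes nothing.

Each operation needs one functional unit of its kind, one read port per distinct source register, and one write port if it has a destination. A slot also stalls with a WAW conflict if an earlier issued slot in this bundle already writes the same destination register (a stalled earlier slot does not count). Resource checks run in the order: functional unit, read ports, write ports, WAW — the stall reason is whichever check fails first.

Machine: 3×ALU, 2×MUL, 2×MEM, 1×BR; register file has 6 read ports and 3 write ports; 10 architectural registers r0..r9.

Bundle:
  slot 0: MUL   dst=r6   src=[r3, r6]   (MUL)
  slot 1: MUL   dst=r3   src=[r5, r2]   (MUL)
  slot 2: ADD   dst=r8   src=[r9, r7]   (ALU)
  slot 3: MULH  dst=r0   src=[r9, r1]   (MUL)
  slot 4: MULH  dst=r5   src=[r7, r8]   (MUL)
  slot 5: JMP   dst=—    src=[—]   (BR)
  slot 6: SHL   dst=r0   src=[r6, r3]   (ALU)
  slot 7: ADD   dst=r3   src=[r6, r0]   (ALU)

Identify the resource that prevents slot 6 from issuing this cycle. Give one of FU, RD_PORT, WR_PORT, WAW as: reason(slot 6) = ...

(0) want 1×MUL +2rd +1wr — yes → AL3|MU1|ME2|BR1|rd4|wr2
(1) want 1×MUL +2rd +1wr — yes → AL3|MU0|ME2|BR1|rd2|wr1
(2) want 1×ALU +2rd +1wr — yes → AL2|MU0|ME2|BR1|rd0|wr0
(3) want 1×MUL +2rd +1wr — FU → AL2|MU0|ME2|BR1|rd0|wr0
(4) want 1×MUL +2rd +1wr — FU → AL2|MU0|ME2|BR1|rd0|wr0
(5) want 1×BR +0rd +0wr — yes → AL2|MU0|ME2|BR0|rd0|wr0
(6) want 1×ALU +2rd +1wr — RD_PORT → AL2|MU0|ME2|BR0|rd0|wr0
(7) want 1×ALU +2rd +1wr — RD_PORT → AL2|MU0|ME2|BR0|rd0|wr0

reason(slot 6) = RD_PORT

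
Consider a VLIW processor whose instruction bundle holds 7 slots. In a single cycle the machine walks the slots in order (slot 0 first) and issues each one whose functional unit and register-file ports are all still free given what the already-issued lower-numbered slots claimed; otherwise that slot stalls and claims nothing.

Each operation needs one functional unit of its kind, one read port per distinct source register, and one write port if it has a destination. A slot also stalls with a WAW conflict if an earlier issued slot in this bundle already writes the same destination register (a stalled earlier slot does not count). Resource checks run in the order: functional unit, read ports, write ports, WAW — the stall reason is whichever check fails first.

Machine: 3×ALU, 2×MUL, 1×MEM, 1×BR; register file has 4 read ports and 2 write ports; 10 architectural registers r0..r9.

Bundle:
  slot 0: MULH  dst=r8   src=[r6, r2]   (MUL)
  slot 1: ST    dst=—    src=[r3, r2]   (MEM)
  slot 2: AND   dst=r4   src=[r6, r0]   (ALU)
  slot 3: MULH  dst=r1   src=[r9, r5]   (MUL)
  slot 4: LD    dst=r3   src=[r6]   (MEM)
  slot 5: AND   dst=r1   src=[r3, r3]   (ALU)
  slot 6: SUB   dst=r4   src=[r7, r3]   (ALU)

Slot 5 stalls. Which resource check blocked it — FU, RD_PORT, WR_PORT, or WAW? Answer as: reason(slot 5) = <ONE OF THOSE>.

reason(slot 5) = RD_PORT

#0 MUL src=r6,r2 dispatched  <A:3 Mu:1 Ld:1 B:1 rd:2 wr:1>
#1 MEM src=r3,r2 dispatched  <A:3 Mu:1 Ld:0 B:1 rd:0 wr:1>
#2 ALU src=r6,r0 held:RD_PORT  <A:3 Mu:1 Ld:0 B:1 rd:0 wr:1>
#3 MUL src=r9,r5 held:RD_PORT  <A:3 Mu:1 Ld:0 B:1 rd:0 wr:1>
#4 MEM src=r6 held:FU  <A:3 Mu:1 Ld:0 B:1 rd:0 wr:1>
#5 ALU src=r3,r3 held:RD_PORT  <A:3 Mu:1 Ld:0 B:1 rd:0 wr:1>
#6 ALU src=r7,r3 held:RD_PORT  <A:3 Mu:1 Ld:0 B:1 rd:0 wr:1>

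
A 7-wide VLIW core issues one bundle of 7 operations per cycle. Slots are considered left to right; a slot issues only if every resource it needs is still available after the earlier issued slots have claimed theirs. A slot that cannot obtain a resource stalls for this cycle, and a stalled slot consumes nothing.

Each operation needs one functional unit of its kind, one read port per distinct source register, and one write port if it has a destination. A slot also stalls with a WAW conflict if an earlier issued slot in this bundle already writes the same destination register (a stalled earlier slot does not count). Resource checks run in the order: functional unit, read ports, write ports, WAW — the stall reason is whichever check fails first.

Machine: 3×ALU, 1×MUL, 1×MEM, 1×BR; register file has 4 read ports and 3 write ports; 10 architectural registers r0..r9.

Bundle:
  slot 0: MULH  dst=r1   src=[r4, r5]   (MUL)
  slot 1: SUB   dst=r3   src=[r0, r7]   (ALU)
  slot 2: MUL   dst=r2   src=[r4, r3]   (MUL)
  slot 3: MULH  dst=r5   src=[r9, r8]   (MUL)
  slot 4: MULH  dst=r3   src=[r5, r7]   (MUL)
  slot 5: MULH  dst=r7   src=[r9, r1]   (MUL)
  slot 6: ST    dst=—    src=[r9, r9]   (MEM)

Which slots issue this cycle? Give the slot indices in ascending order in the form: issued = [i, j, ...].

[0] MUL needs rd=2 wr=1: ok; after: ALU=3 MUL=0 MEM=1 BR=1, R=2, W=2
[1] ALU needs rd=2 wr=1: ok; after: ALU=2 MUL=0 MEM=1 BR=1, R=0, W=1
[2] MUL needs rd=2 wr=1: FU; after: ALU=2 MUL=0 MEM=1 BR=1, R=0, W=1
[3] MUL needs rd=2 wr=1: FU; after: ALU=2 MUL=0 MEM=1 BR=1, R=0, W=1
[4] MUL needs rd=2 wr=1: FU; after: ALU=2 MUL=0 MEM=1 BR=1, R=0, W=1
[5] MUL needs rd=2 wr=1: FU; after: ALU=2 MUL=0 MEM=1 BR=1, R=0, W=1
[6] MEM needs rd=1 wr=0: RD_PORT; after: ALU=2 MUL=0 MEM=1 BR=1, R=0, W=1

issued = [0, 1]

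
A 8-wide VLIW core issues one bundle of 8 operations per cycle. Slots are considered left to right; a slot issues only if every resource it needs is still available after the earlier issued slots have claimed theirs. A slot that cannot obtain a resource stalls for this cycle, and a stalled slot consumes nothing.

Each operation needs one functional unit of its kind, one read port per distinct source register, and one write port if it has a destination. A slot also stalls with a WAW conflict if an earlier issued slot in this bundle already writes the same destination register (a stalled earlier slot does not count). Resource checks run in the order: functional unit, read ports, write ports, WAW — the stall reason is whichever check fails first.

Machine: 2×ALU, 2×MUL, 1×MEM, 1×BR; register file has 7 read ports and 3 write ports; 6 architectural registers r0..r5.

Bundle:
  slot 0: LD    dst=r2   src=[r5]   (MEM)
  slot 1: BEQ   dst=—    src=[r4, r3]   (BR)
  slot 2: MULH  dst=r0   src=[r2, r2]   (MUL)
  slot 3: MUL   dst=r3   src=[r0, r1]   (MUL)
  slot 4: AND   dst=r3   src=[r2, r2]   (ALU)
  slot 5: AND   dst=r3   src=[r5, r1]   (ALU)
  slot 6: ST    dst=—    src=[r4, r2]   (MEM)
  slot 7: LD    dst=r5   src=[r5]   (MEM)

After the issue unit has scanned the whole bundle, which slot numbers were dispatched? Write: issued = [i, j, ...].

issued = [0, 1, 2, 3]

  0. MEM→r2 ⇒ go  {2A/2Mu/0Ld/1B | 6r 2w}
  1. BR ⇒ go  {2A/2Mu/0Ld/0B | 4r 2w}
  2. MUL→r0 ⇒ go  {2A/1Mu/0Ld/0B | 3r 1w}
  3. MUL→r3 ⇒ go  {2A/0Mu/0Ld/0B | 1r 0w}
  4. ALU→r3 ⇒ no(WR_PORT)  {2A/0Mu/0Ld/0B | 1r 0w}
  5. ALU→r3 ⇒ no(RD_PORT)  {2A/0Mu/0Ld/0B | 1r 0w}
  6. MEM ⇒ no(FU)  {2A/0Mu/0Ld/0B | 1r 0w}
  7. MEM→r5 ⇒ no(FU)  {2A/0Mu/0Ld/0B | 1r 0w}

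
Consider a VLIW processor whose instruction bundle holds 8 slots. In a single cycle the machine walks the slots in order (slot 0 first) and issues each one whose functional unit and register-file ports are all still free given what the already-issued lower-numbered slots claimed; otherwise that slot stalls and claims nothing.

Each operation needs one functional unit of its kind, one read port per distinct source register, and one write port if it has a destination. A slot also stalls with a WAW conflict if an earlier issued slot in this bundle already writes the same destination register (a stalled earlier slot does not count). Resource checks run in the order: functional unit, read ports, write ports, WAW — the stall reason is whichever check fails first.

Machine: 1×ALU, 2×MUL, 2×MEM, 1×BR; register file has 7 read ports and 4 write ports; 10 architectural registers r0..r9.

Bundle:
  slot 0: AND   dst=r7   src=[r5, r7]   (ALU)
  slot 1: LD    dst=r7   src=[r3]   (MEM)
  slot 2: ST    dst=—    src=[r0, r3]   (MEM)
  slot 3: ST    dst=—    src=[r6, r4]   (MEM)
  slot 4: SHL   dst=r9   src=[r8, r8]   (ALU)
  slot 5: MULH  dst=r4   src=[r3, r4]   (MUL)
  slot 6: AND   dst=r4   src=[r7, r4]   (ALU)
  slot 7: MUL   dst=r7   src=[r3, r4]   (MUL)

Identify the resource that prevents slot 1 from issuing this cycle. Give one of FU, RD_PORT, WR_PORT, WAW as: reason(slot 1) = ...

#0 ALU src=r5,r7 dispatched  <A:0 Mu:2 Ld:2 B:1 rd:5 wr:3>
#1 MEM src=r3 held:WAW  <A:0 Mu:2 Ld:2 B:1 rd:5 wr:3>
#2 MEM src=r0,r3 dispatched  <A:0 Mu:2 Ld:1 B:1 rd:3 wr:3>
#3 MEM src=r6,r4 dispatched  <A:0 Mu:2 Ld:0 B:1 rd:1 wr:3>
#4 ALU src=r8,r8 held:FU  <A:0 Mu:2 Ld:0 B:1 rd:1 wr:3>
#5 MUL src=r3,r4 held:RD_PORT  <A:0 Mu:2 Ld:0 B:1 rd:1 wr:3>
#6 ALU src=r7,r4 held:FU  <A:0 Mu:2 Ld:0 B:1 rd:1 wr:3>
#7 MUL src=r3,r4 held:RD_PORT  <A:0 Mu:2 Ld:0 B:1 rd:1 wr:3>

reason(slot 1) = WAW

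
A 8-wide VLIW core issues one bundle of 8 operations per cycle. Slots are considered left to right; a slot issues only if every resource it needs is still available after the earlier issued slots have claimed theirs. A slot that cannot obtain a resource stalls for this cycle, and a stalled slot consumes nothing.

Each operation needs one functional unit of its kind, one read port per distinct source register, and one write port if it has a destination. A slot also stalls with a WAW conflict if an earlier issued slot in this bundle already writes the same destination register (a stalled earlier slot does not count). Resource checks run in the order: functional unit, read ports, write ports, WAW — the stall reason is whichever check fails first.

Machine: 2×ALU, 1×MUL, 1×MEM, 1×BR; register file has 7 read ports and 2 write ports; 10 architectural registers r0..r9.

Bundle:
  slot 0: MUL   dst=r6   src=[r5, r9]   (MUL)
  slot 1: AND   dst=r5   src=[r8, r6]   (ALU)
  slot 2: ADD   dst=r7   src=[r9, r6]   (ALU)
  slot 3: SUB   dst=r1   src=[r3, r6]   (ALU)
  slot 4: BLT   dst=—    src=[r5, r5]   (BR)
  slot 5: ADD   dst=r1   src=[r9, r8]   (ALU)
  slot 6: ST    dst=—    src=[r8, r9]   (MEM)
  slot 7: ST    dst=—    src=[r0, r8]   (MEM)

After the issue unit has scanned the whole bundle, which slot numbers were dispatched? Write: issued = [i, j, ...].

slot 0 (MUL): ISSUE — free A2,Mu0,Ld1,B1 rp5 wp1
slot 1 (ALU): ISSUE — free A1,Mu0,Ld1,B1 rp3 wp0
slot 2 (ALU): stall WR_PORT — free A1,Mu0,Ld1,B1 rp3 wp0
slot 3 (ALU): stall WR_PORT — free A1,Mu0,Ld1,B1 rp3 wp0
slot 4 (BR): ISSUE — free A1,Mu0,Ld1,B0 rp2 wp0
slot 5 (ALU): stall WR_PORT — free A1,Mu0,Ld1,B0 rp2 wp0
slot 6 (MEM): ISSUE — free A1,Mu0,Ld0,B0 rp0 wp0
slot 7 (MEM): stall FU — free A1,Mu0,Ld0,B0 rp0 wp0

issued = [0, 1, 4, 6]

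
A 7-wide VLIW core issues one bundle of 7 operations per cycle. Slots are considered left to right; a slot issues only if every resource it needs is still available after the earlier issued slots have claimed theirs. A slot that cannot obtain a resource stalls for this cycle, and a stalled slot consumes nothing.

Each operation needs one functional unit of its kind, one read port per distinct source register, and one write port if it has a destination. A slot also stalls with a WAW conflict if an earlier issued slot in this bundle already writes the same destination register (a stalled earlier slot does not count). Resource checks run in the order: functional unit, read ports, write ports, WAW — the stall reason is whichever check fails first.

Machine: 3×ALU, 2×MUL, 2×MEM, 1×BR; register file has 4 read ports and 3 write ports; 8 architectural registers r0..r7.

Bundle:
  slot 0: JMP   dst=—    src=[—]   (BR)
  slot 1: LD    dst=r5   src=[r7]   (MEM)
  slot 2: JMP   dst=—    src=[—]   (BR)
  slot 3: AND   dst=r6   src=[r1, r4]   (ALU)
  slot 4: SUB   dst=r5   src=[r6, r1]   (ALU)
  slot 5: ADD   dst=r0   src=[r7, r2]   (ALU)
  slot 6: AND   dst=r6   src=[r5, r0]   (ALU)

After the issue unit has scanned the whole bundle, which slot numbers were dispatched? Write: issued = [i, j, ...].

issued = [0, 1, 3]

[0] BR needs rd=0 wr=0: ok; after: ALU=3 MUL=2 MEM=2 BR=0, R=4, W=3
[1] MEM needs rd=1 wr=1: ok; after: ALU=3 MUL=2 MEM=1 BR=0, R=3, W=2
[2] BR needs rd=0 wr=0: FU; after: ALU=3 MUL=2 MEM=1 BR=0, R=3, W=2
[3] ALU needs rd=2 wr=1: ok; after: ALU=2 MUL=2 MEM=1 BR=0, R=1, W=1
[4] ALU needs rd=2 wr=1: RD_PORT; after: ALU=2 MUL=2 MEM=1 BR=0, R=1, W=1
[5] ALU needs rd=2 wr=1: RD_PORT; after: ALU=2 MUL=2 MEM=1 BR=0, R=1, W=1
[6] ALU needs rd=2 wr=1: RD_PORT; after: ALU=2 MUL=2 MEM=1 BR=0, R=1, W=1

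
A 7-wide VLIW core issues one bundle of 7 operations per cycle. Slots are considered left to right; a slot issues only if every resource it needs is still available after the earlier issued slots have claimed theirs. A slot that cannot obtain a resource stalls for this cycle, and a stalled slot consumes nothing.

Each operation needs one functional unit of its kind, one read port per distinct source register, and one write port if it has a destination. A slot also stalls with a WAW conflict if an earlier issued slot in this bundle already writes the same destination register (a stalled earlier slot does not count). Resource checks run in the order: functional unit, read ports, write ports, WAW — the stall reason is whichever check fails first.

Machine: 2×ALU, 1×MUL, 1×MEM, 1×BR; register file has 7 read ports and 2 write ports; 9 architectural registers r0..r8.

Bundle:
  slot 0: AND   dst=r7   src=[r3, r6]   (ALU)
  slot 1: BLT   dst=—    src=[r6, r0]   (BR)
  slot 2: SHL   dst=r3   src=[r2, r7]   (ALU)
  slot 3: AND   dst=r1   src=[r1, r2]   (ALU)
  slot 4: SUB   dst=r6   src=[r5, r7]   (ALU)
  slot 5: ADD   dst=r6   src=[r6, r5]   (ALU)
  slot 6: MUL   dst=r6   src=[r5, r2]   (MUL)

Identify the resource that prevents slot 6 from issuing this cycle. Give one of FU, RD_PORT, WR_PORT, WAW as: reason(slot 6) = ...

#0 ALU src=r3,r6 dispatched  <A:1 Mu:1 Ld:1 B:1 rd:5 wr:1>
#1 BR src=r6,r0 dispatched  <A:1 Mu:1 Ld:1 B:0 rd:3 wr:1>
#2 ALU src=r2,r7 dispatched  <A:0 Mu:1 Ld:1 B:0 rd:1 wr:0>
#3 ALU src=r1,r2 held:FU  <A:0 Mu:1 Ld:1 B:0 rd:1 wr:0>
#4 ALU src=r5,r7 held:FU  <A:0 Mu:1 Ld:1 B:0 rd:1 wr:0>
#5 ALU src=r6,r5 held:FU  <A:0 Mu:1 Ld:1 B:0 rd:1 wr:0>
#6 MUL src=r5,r2 held:RD_PORT  <A:0 Mu:1 Ld:1 B:0 rd:1 wr:0>

reason(slot 6) = RD_PORT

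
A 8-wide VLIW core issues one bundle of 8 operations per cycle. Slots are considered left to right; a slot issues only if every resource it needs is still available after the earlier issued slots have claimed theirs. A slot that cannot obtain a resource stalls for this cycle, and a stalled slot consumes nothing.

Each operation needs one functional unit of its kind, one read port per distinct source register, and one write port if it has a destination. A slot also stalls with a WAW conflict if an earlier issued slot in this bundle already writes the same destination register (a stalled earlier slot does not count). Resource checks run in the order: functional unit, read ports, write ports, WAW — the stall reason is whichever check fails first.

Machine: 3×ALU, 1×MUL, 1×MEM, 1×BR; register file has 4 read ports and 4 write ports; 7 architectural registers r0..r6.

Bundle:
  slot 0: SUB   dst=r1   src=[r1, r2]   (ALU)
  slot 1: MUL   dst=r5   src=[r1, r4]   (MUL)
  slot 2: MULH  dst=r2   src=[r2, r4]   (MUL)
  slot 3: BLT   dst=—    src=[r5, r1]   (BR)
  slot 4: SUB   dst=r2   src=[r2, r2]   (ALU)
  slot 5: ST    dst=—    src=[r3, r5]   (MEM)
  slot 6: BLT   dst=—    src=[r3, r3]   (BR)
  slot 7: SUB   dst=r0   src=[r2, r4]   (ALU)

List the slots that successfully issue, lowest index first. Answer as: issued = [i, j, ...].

  0. ALU→r1 ⇒ go  {2A/1Mu/1Ld/1B | 2r 3w}
  1. MUL→r5 ⇒ go  {2A/0Mu/1Ld/1B | 0r 2w}
  2. MUL→r2 ⇒ no(FU)  {2A/0Mu/1Ld/1B | 0r 2w}
  3. BR ⇒ no(RD_PORT)  {2A/0Mu/1Ld/1B | 0r 2w}
  4. ALU→r2 ⇒ no(RD_PORT)  {2A/0Mu/1Ld/1B | 0r 2w}
  5. MEM ⇒ no(RD_PORT)  {2A/0Mu/1Ld/1B | 0r 2w}
  6. BR ⇒ no(RD_PORT)  {2A/0Mu/1Ld/1B | 0r 2w}
  7. ALU→r0 ⇒ no(RD_PORT)  {2A/0Mu/1Ld/1B | 0r 2w}

issued = [0, 1]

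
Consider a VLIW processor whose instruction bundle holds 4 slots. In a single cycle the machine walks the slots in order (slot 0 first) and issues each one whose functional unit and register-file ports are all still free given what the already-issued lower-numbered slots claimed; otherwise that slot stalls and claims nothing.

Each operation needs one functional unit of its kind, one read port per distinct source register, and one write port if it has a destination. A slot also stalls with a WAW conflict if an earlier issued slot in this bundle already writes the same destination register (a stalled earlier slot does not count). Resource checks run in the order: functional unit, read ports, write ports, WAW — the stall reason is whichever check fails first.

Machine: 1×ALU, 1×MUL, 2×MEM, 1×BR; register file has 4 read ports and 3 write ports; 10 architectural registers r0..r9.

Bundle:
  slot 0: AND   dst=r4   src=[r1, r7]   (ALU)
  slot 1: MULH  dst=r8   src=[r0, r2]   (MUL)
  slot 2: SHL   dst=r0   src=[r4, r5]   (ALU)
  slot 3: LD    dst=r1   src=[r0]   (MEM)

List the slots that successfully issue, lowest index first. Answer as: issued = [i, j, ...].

issued = [0, 1]

(0) want 1×ALU +2rd +1wr — yes → AL0|MU1|ME2|BR1|rd2|wr2
(1) want 1×MUL +2rd +1wr — yes → AL0|MU0|ME2|BR1|rd0|wr1
(2) want 1×ALU +2rd +1wr — FU → AL0|MU0|ME2|BR1|rd0|wr1
(3) want 1×MEM +1rd +1wr — RD_PORT → AL0|MU0|ME2|BR1|rd0|wr1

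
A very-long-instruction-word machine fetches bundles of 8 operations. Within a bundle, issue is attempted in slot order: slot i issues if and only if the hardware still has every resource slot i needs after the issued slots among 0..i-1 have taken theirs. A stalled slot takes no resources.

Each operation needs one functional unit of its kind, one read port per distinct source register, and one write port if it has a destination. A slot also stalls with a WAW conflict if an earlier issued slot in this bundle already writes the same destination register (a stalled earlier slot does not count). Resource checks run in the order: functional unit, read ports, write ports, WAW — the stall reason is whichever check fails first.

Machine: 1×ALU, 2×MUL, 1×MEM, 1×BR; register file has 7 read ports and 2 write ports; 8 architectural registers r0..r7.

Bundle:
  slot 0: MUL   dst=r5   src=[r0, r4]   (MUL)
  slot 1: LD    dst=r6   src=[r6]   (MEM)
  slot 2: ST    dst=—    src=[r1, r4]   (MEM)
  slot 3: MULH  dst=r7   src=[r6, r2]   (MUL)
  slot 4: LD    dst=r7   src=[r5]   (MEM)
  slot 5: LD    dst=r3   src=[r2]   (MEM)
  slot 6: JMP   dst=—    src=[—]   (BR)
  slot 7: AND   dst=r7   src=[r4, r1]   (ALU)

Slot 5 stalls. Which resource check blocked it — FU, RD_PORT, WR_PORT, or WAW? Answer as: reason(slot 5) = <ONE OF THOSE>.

[0] MUL needs rd=2 wr=1: ok; after: ALU=1 MUL=1 MEM=1 BR=1, R=5, W=1
[1] MEM needs rd=1 wr=1: ok; after: ALU=1 MUL=1 MEM=0 BR=1, R=4, W=0
[2] MEM needs rd=2 wr=0: FU; after: ALU=1 MUL=1 MEM=0 BR=1, R=4, W=0
[3] MUL needs rd=2 wr=1: WR_PORT; after: ALU=1 MUL=1 MEM=0 BR=1, R=4, W=0
[4] MEM needs rd=1 wr=1: FU; after: ALU=1 MUL=1 MEM=0 BR=1, R=4, W=0
[5] MEM needs rd=1 wr=1: FU; after: ALU=1 MUL=1 MEM=0 BR=1, R=4, W=0
[6] BR needs rd=0 wr=0: ok; after: ALU=1 MUL=1 MEM=0 BR=0, R=4, W=0
[7] ALU needs rd=2 wr=1: WR_PORT; after: ALU=1 MUL=1 MEM=0 BR=0, R=4, W=0

reason(slot 5) = FU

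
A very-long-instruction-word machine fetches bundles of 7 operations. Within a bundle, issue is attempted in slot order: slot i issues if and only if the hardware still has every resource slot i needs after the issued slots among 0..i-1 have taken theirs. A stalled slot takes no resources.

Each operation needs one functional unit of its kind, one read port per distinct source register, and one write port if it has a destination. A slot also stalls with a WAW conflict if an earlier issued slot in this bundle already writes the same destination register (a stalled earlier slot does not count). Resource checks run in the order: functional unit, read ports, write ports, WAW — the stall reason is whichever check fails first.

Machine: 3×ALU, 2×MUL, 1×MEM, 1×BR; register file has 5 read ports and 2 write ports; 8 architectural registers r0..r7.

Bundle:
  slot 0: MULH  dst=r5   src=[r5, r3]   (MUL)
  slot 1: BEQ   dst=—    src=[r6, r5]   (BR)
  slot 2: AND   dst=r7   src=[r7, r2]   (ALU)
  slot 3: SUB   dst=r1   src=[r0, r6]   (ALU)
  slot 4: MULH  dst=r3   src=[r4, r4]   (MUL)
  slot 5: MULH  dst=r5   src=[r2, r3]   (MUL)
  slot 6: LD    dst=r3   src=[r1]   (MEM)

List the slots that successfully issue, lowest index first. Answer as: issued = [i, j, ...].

slot 0 (MUL): ISSUE — free A3,Mu1,Ld1,B1 rp3 wp1
slot 1 (BR): ISSUE — free A3,Mu1,Ld1,B0 rp1 wp1
slot 2 (ALU): stall RD_PORT — free A3,Mu1,Ld1,B0 rp1 wp1
slot 3 (ALU): stall RD_PORT — free A3,Mu1,Ld1,B0 rp1 wp1
slot 4 (MUL): ISSUE — free A3,Mu0,Ld1,B0 rp0 wp0
slot 5 (MUL): stall FU — free A3,Mu0,Ld1,B0 rp0 wp0
slot 6 (MEM): stall RD_PORT — free A3,Mu0,Ld1,B0 rp0 wp0

issued = [0, 1, 4]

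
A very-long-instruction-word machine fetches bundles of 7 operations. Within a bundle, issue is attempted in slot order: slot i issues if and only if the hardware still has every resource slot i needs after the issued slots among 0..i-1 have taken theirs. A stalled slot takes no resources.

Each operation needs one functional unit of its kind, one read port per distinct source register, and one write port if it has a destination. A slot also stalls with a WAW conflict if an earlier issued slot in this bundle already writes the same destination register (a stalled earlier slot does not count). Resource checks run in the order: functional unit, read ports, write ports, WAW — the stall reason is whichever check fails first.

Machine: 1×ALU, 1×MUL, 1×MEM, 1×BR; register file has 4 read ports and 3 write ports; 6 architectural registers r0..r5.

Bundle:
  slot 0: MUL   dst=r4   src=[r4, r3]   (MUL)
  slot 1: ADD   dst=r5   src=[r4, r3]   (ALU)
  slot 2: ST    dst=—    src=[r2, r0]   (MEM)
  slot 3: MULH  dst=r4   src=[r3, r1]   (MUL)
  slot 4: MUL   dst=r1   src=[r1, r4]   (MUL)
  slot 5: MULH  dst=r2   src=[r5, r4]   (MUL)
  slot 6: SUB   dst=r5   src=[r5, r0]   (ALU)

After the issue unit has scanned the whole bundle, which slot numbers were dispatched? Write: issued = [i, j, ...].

  0. MUL→r4 ⇒ go  {1A/0Mu/1Ld/1B | 2r 2w}
  1. ALU→r5 ⇒ go  {0A/0Mu/1Ld/1B | 0r 1w}
  2. MEM ⇒ no(RD_PORT)  {0A/0Mu/1Ld/1B | 0r 1w}
  3. MUL→r4 ⇒ no(FU)  {0A/0Mu/1Ld/1B | 0r 1w}
  4. MUL→r1 ⇒ no(FU)  {0A/0Mu/1Ld/1B | 0r 1w}
  5. MUL→r2 ⇒ no(FU)  {0A/0Mu/1Ld/1B | 0r 1w}
  6. ALU→r5 ⇒ no(FU)  {0A/0Mu/1Ld/1B | 0r 1w}

issued = [0, 1]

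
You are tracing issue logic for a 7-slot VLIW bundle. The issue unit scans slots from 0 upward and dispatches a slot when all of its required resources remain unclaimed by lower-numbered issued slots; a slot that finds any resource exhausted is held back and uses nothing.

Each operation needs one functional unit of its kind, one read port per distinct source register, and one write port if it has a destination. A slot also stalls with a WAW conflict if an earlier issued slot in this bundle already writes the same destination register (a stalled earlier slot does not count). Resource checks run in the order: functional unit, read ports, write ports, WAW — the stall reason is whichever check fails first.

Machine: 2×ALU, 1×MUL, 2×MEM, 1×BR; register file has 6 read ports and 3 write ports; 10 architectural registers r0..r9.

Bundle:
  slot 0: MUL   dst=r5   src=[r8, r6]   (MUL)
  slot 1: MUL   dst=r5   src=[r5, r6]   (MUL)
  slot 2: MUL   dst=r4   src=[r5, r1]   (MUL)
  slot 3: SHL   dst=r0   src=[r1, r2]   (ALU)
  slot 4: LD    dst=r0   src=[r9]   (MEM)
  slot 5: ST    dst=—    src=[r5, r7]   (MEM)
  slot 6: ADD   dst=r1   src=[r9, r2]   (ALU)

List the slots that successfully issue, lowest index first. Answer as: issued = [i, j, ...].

issued = [0, 3, 5]

#0 MUL src=r8,r6 dispatched  <A:2 Mu:0 Ld:2 B:1 rd:4 wr:2>
#1 MUL src=r5,r6 held:FU  <A:2 Mu:0 Ld:2 B:1 rd:4 wr:2>
#2 MUL src=r5,r1 held:FU  <A:2 Mu:0 Ld:2 B:1 rd:4 wr:2>
#3 ALU src=r1,r2 dispatched  <A:1 Mu:0 Ld:2 B:1 rd:2 wr:1>
#4 MEM src=r9 held:WAW  <A:1 Mu:0 Ld:2 B:1 rd:2 wr:1>
#5 MEM src=r5,r7 dispatched  <A:1 Mu:0 Ld:1 B:1 rd:0 wr:1>
#6 ALU src=r9,r2 held:RD_PORT  <A:1 Mu:0 Ld:1 B:1 rd:0 wr:1>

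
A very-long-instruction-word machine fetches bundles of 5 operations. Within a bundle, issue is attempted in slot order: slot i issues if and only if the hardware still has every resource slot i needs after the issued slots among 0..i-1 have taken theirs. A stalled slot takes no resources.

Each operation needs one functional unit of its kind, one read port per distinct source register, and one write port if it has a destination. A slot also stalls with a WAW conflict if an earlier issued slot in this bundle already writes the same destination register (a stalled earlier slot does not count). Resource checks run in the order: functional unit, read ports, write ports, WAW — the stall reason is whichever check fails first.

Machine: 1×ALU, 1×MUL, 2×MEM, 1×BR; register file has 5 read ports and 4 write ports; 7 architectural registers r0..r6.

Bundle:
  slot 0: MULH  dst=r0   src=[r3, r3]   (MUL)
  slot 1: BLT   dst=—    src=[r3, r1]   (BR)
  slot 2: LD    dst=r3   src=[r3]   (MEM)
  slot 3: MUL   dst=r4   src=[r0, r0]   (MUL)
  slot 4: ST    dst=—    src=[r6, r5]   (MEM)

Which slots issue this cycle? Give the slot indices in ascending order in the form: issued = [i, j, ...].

issued = [0, 1, 2]

#0 MUL src=r3,r3 dispatched  <A:1 Mu:0 Ld:2 B:1 rd:4 wr:3>
#1 BR src=r3,r1 dispatched  <A:1 Mu:0 Ld:2 B:0 rd:2 wr:3>
#2 MEM src=r3 dispatched  <A:1 Mu:0 Ld:1 B:0 rd:1 wr:2>
#3 MUL src=r0,r0 held:FU  <A:1 Mu:0 Ld:1 B:0 rd:1 wr:2>
#4 MEM src=r6,r5 held:RD_PORT  <A:1 Mu:0 Ld:1 B:0 rd:1 wr:2>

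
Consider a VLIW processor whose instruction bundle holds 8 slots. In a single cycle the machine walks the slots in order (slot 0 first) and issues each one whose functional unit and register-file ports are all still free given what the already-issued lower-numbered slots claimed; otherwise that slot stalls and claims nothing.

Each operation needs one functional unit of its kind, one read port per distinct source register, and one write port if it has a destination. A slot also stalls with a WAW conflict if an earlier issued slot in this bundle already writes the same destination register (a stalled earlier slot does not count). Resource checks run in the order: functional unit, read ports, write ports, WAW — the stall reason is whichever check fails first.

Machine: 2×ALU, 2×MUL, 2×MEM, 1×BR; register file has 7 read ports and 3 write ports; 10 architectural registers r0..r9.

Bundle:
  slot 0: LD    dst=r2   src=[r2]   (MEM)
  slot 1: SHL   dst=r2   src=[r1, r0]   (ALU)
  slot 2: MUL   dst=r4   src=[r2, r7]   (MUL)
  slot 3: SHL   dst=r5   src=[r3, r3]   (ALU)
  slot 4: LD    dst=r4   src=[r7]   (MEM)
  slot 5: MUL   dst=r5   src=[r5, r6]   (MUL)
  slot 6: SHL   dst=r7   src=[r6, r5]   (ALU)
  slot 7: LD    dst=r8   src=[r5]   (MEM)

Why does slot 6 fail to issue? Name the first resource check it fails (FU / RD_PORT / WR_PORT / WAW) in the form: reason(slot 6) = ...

reason(slot 6) = WR_PORT

(0) want 1×MEM +1rd +1wr — yes → AL2|MU2|ME1|BR1|rd6|wr2
(1) want 1×ALU +2rd +1wr — WAW → AL2|MU2|ME1|BR1|rd6|wr2
(2) want 1×MUL +2rd +1wr — yes → AL2|MU1|ME1|BR1|rd4|wr1
(3) want 1×ALU +1rd +1wr — yes → AL1|MU1|ME1|BR1|rd3|wr0
(4) want 1×MEM +1rd +1wr — WR_PORT → AL1|MU1|ME1|BR1|rd3|wr0
(5) want 1×MUL +2rd +1wr — WR_PORT → AL1|MU1|ME1|BR1|rd3|wr0
(6) want 1×ALU +2rd +1wr — WR_PORT → AL1|MU1|ME1|BR1|rd3|wr0
(7) want 1×MEM +1rd +1wr — WR_PORT → AL1|MU1|ME1|BR1|rd3|wr0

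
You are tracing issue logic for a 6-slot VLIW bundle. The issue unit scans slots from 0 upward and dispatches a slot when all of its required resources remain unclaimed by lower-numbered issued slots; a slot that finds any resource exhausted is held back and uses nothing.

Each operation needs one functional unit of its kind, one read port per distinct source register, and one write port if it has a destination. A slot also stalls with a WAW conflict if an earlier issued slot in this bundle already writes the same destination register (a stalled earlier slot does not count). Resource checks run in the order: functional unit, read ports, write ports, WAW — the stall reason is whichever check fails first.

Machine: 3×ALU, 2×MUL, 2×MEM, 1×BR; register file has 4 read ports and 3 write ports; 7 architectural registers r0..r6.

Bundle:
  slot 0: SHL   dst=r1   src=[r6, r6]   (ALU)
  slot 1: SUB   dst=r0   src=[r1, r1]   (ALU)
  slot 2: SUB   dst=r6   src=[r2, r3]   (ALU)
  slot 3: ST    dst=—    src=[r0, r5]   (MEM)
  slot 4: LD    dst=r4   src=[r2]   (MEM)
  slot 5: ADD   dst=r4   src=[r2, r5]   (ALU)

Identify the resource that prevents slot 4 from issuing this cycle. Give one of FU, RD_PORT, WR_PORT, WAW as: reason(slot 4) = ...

reason(slot 4) = RD_PORT

[0] ALU needs rd=1 wr=1: ok; after: ALU=2 MUL=2 MEM=2 BR=1, R=3, W=2
[1] ALU needs rd=1 wr=1: ok; after: ALU=1 MUL=2 MEM=2 BR=1, R=2, W=1
[2] ALU needs rd=2 wr=1: ok; after: ALU=0 MUL=2 MEM=2 BR=1, R=0, W=0
[3] MEM needs rd=2 wr=0: RD_PORT; after: ALU=0 MUL=2 MEM=2 BR=1, R=0, W=0
[4] MEM needs rd=1 wr=1: RD_PORT; after: ALU=0 MUL=2 MEM=2 BR=1, R=0, W=0
[5] ALU needs rd=2 wr=1: FU; after: ALU=0 MUL=2 MEM=2 BR=1, R=0, W=0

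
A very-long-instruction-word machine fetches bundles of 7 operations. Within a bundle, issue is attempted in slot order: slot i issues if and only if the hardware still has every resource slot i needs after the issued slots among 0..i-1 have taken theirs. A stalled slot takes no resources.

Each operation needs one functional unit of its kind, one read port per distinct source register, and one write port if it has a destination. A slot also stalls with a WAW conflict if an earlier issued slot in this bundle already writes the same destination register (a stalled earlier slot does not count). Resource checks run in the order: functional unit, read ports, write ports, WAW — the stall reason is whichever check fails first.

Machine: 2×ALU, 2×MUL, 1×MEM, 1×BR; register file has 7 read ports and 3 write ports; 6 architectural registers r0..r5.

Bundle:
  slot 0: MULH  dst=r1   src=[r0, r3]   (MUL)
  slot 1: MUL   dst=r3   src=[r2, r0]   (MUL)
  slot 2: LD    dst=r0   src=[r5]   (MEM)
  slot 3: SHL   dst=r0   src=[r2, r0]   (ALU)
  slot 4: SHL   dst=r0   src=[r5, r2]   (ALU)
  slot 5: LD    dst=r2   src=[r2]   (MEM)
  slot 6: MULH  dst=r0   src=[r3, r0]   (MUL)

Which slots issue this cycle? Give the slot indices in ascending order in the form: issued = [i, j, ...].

issued = [0, 1, 2]

(0) want 1×MUL +2rd +1wr — yes → AL2|MU1|ME1|BR1|rd5|wr2
(1) want 1×MUL +2rd +1wr — yes → AL2|MU0|ME1|BR1|rd3|wr1
(2) want 1×MEM +1rd +1wr — yes → AL2|MU0|ME0|BR1|rd2|wr0
(3) want 1×ALU +2rd +1wr — WR_PORT → AL2|MU0|ME0|BR1|rd2|wr0
(4) want 1×ALU +2rd +1wr — WR_PORT → AL2|MU0|ME0|BR1|rd2|wr0
(5) want 1×MEM +1rd +1wr — FU → AL2|MU0|ME0|BR1|rd2|wr0
(6) want 1×MUL +2rd +1wr — FU → AL2|MU0|ME0|BR1|rd2|wr0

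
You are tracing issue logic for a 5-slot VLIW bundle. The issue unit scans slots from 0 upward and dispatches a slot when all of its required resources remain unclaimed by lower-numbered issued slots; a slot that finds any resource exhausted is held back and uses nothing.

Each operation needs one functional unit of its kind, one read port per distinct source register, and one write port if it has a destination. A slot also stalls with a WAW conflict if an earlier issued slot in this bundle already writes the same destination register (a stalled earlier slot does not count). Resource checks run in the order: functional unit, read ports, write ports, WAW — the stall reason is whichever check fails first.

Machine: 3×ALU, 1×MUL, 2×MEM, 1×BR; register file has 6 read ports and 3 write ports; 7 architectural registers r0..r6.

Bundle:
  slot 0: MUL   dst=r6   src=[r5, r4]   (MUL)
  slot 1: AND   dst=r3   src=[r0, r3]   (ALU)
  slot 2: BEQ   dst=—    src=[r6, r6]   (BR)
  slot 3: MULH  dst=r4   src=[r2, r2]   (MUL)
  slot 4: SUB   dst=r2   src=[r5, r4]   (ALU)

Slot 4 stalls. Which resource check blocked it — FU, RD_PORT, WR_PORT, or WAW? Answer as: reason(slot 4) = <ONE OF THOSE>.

reason(slot 4) = RD_PORT

[0] MUL needs rd=2 wr=1: ok; after: ALU=3 MUL=0 MEM=2 BR=1, R=4, W=2
[1] ALU needs rd=2 wr=1: ok; after: ALU=2 MUL=0 MEM=2 BR=1, R=2, W=1
[2] BR needs rd=1 wr=0: ok; after: ALU=2 MUL=0 MEM=2 BR=0, R=1, W=1
[3] MUL needs rd=1 wr=1: FU; after: ALU=2 MUL=0 MEM=2 BR=0, R=1, W=1
[4] ALU needs rd=2 wr=1: RD_PORT; after: ALU=2 MUL=0 MEM=2 BR=0, R=1, W=1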